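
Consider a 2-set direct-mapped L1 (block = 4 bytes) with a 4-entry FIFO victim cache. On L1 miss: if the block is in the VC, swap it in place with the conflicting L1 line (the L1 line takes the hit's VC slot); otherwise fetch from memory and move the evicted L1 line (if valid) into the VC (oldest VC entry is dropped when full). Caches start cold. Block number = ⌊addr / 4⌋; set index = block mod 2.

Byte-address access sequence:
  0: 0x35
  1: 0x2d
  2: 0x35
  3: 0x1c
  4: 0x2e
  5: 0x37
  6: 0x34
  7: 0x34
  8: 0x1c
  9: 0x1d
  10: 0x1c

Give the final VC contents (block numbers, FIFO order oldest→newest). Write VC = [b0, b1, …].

VC = [13, 11]

0: 0x35 (blk 13, set 1) → MISS  vc=[]
1: 0x2d (blk 11, set 1) → MISS  vc=[13]
2: 0x35 (blk 13, set 1) → VC-HIT  vc=[11]
3: 0x1c (blk 7, set 1) → MISS  vc=[11, 13]
4: 0x2e (blk 11, set 1) → VC-HIT  vc=[7, 13]
5: 0x37 (blk 13, set 1) → VC-HIT  vc=[7, 11]
6: 0x34 (blk 13, set 1) → L1-HIT  vc=[7, 11]
7: 0x34 (blk 13, set 1) → L1-HIT  vc=[7, 11]
8: 0x1c (blk 7, set 1) → VC-HIT  vc=[13, 11]
9: 0x1d (blk 7, set 1) → L1-HIT  vc=[13, 11]
10: 0x1c (blk 7, set 1) → L1-HIT  vc=[13, 11]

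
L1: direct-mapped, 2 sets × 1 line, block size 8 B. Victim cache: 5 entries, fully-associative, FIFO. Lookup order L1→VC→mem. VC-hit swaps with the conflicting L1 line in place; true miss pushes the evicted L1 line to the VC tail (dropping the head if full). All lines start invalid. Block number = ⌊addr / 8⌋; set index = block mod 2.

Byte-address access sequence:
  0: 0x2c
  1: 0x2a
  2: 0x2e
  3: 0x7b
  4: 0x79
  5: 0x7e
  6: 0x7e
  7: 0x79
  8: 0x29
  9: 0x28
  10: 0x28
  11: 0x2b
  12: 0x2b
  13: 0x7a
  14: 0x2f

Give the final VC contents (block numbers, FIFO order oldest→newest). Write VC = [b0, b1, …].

VC = [15]

#0 0x2c→b5/s1 MISS; vc=[]
#1 0x2a→b5/s1 L1-HIT; vc=[]
#2 0x2e→b5/s1 L1-HIT; vc=[]
#3 0x7b→b15/s1 MISS; vc=[5]
#4 0x79→b15/s1 L1-HIT; vc=[5]
#5 0x7e→b15/s1 L1-HIT; vc=[5]
#6 0x7e→b15/s1 L1-HIT; vc=[5]
#7 0x79→b15/s1 L1-HIT; vc=[5]
#8 0x29→b5/s1 VC-HIT; vc=[15]
#9 0x28→b5/s1 L1-HIT; vc=[15]
#10 0x28→b5/s1 L1-HIT; vc=[15]
#11 0x2b→b5/s1 L1-HIT; vc=[15]
#12 0x2b→b5/s1 L1-HIT; vc=[15]
#13 0x7a→b15/s1 VC-HIT; vc=[5]
#14 0x2f→b5/s1 VC-HIT; vc=[15]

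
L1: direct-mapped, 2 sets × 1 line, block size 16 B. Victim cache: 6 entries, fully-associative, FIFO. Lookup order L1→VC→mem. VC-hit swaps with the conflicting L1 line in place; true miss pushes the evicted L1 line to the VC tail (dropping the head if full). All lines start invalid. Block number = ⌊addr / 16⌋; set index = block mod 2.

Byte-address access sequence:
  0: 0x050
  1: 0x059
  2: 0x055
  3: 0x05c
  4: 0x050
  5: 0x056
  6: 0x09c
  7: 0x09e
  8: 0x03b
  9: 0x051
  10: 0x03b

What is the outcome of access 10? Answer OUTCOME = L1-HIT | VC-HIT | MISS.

OUTCOME = VC-HIT

  [0] addr=0x50 blk=5 s=1: MISS | VC []
  [1] addr=0x59 blk=5 s=1: L1-HIT | VC []
  [2] addr=0x55 blk=5 s=1: L1-HIT | VC []
  [3] addr=0x5c blk=5 s=1: L1-HIT | VC []
  [4] addr=0x50 blk=5 s=1: L1-HIT | VC []
  [5] addr=0x56 blk=5 s=1: L1-HIT | VC []
  [6] addr=0x9c blk=9 s=1: MISS | VC [5]
  [7] addr=0x9e blk=9 s=1: L1-HIT | VC [5]
  [8] addr=0x3b blk=3 s=1: MISS | VC [5, 9]
  [9] addr=0x51 blk=5 s=1: VC-HIT | VC [3, 9]
  [10] addr=0x3b blk=3 s=1: VC-HIT | VC [5, 9]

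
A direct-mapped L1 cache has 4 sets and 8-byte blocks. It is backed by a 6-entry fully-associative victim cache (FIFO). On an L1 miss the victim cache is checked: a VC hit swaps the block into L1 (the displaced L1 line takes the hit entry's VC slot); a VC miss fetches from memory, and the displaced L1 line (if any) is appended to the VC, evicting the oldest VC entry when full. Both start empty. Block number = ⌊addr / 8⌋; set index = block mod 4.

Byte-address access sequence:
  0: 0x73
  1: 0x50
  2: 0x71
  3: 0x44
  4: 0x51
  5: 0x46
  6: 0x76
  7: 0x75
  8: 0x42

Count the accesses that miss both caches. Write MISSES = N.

MISSES = 3

  [0] addr=0x73 blk=14 s=2: MISS | VC []
  [1] addr=0x50 blk=10 s=2: MISS | VC [14]
  [2] addr=0x71 blk=14 s=2: VC-HIT | VC [10]
  [3] addr=0x44 blk=8 s=0: MISS | VC [10]
  [4] addr=0x51 blk=10 s=2: VC-HIT | VC [14]
  [5] addr=0x46 blk=8 s=0: L1-HIT | VC [14]
  [6] addr=0x76 blk=14 s=2: VC-HIT | VC [10]
  [7] addr=0x75 blk=14 s=2: L1-HIT | VC [10]
  [8] addr=0x42 blk=8 s=0: L1-HIT | VC [10]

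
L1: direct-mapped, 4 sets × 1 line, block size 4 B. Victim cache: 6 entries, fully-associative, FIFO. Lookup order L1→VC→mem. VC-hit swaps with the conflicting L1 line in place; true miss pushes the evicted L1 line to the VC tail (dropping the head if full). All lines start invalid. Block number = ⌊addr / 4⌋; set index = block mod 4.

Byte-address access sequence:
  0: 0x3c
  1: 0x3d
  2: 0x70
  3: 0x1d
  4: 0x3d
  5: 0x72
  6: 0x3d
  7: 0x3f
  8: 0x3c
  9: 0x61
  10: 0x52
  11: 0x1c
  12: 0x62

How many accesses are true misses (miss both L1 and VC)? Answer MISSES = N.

  [0] addr=0x3c blk=15 s=3: MISS | VC []
  [1] addr=0x3d blk=15 s=3: L1-HIT | VC []
  [2] addr=0x70 blk=28 s=0: MISS | VC []
  [3] addr=0x1d blk=7 s=3: MISS | VC [15]
  [4] addr=0x3d blk=15 s=3: VC-HIT | VC [7]
  [5] addr=0x72 blk=28 s=0: L1-HIT | VC [7]
  [6] addr=0x3d blk=15 s=3: L1-HIT | VC [7]
  [7] addr=0x3f blk=15 s=3: L1-HIT | VC [7]
  [8] addr=0x3c blk=15 s=3: L1-HIT | VC [7]
  [9] addr=0x61 blk=24 s=0: MISS | VC [7, 28]
  [10] addr=0x52 blk=20 s=0: MISS | VC [7, 28, 24]
  [11] addr=0x1c blk=7 s=3: VC-HIT | VC [15, 28, 24]
  [12] addr=0x62 blk=24 s=0: VC-HIT | VC [15, 28, 20]

MISSES = 5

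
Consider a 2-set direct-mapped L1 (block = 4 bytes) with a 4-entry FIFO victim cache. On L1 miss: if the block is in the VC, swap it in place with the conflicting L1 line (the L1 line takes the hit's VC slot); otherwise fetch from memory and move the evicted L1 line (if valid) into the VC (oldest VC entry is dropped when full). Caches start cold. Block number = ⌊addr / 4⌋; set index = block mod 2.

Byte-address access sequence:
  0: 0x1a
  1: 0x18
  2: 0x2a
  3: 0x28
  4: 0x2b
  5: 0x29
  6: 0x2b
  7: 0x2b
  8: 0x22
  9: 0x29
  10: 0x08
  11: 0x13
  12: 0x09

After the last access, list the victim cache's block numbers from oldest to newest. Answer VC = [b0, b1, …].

#0 0x1a→b6/s0 MISS; vc=[]
#1 0x18→b6/s0 L1-HIT; vc=[]
#2 0x2a→b10/s0 MISS; vc=[6]
#3 0x28→b10/s0 L1-HIT; vc=[6]
#4 0x2b→b10/s0 L1-HIT; vc=[6]
#5 0x29→b10/s0 L1-HIT; vc=[6]
#6 0x2b→b10/s0 L1-HIT; vc=[6]
#7 0x2b→b10/s0 L1-HIT; vc=[6]
#8 0x22→b8/s0 MISS; vc=[6,10]
#9 0x29→b10/s0 VC-HIT; vc=[6,8]
#10 0x8→b2/s0 MISS; vc=[6,8,10]
#11 0x13→b4/s0 MISS; vc=[6,8,10,2]
#12 0x9→b2/s0 VC-HIT; vc=[6,8,10,4]

VC = [6, 8, 10, 4]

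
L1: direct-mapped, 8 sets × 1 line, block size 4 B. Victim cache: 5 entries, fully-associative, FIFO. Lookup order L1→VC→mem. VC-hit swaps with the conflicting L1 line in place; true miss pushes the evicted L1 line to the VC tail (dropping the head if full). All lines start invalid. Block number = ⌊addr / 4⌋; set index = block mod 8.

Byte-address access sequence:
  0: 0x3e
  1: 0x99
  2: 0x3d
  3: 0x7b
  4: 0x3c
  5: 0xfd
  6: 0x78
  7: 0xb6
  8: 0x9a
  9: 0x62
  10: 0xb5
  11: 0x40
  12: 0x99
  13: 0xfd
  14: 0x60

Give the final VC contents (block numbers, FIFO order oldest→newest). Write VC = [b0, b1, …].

#0 0x3e→b15/s7 MISS; vc=[]
#1 0x99→b38/s6 MISS; vc=[]
#2 0x3d→b15/s7 L1-HIT; vc=[]
#3 0x7b→b30/s6 MISS; vc=[38]
#4 0x3c→b15/s7 L1-HIT; vc=[38]
#5 0xfd→b63/s7 MISS; vc=[38,15]
#6 0x78→b30/s6 L1-HIT; vc=[38,15]
#7 0xb6→b45/s5 MISS; vc=[38,15]
#8 0x9a→b38/s6 VC-HIT; vc=[30,15]
#9 0x62→b24/s0 MISS; vc=[30,15]
#10 0xb5→b45/s5 L1-HIT; vc=[30,15]
#11 0x40→b16/s0 MISS; vc=[30,15,24]
#12 0x99→b38/s6 L1-HIT; vc=[30,15,24]
#13 0xfd→b63/s7 L1-HIT; vc=[30,15,24]
#14 0x60→b24/s0 VC-HIT; vc=[30,15,16]

VC = [30, 15, 16]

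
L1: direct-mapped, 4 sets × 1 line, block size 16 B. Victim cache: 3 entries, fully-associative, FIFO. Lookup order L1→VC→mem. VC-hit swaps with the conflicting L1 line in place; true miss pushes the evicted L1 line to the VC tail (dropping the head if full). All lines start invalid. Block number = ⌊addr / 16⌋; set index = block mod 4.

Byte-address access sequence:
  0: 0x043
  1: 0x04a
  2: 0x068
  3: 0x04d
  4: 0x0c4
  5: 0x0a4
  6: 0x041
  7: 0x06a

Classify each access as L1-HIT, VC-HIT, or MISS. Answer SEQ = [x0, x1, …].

  [0] addr=0x43 blk=4 s=0: MISS | VC []
  [1] addr=0x4a blk=4 s=0: L1-HIT | VC []
  [2] addr=0x68 blk=6 s=2: MISS | VC []
  [3] addr=0x4d blk=4 s=0: L1-HIT | VC []
  [4] addr=0xc4 blk=12 s=0: MISS | VC [4]
  [5] addr=0xa4 blk=10 s=2: MISS | VC [4, 6]
  [6] addr=0x41 blk=4 s=0: VC-HIT | VC [12, 6]
  [7] addr=0x6a blk=6 s=2: VC-HIT | VC [12, 10]

SEQ = [MISS, L1-HIT, MISS, L1-HIT, MISS, MISS, VC-HIT, VC-HIT]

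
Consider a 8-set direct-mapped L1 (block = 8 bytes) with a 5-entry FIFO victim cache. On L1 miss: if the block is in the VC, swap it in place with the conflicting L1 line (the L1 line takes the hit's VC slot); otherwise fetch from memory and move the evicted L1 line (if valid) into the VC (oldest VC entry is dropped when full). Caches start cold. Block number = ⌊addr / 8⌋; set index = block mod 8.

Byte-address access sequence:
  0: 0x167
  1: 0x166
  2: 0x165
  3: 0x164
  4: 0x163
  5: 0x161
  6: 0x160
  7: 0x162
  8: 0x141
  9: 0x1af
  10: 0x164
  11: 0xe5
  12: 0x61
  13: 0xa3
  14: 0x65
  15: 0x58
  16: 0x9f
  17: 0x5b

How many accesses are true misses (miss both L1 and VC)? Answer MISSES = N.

#0 0x167→b44/s4 MISS; vc=[]
#1 0x166→b44/s4 L1-HIT; vc=[]
#2 0x165→b44/s4 L1-HIT; vc=[]
#3 0x164→b44/s4 L1-HIT; vc=[]
#4 0x163→b44/s4 L1-HIT; vc=[]
#5 0x161→b44/s4 L1-HIT; vc=[]
#6 0x160→b44/s4 L1-HIT; vc=[]
#7 0x162→b44/s4 L1-HIT; vc=[]
#8 0x141→b40/s0 MISS; vc=[]
#9 0x1af→b53/s5 MISS; vc=[]
#10 0x164→b44/s4 L1-HIT; vc=[]
#11 0xe5→b28/s4 MISS; vc=[44]
#12 0x61→b12/s4 MISS; vc=[44,28]
#13 0xa3→b20/s4 MISS; vc=[44,28,12]
#14 0x65→b12/s4 VC-HIT; vc=[44,28,20]
#15 0x58→b11/s3 MISS; vc=[44,28,20]
#16 0x9f→b19/s3 MISS; vc=[44,28,20,11]
#17 0x5b→b11/s3 VC-HIT; vc=[44,28,20,19]

MISSES = 8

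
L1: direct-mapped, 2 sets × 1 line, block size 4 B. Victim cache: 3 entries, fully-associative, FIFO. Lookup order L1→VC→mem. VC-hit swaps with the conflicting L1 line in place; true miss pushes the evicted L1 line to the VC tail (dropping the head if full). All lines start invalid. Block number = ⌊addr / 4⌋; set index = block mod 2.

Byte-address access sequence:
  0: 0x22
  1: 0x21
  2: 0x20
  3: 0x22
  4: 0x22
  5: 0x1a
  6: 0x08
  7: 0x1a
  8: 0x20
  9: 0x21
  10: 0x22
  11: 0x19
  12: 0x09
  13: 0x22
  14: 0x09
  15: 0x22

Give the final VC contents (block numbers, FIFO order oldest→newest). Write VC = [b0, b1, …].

  [0] addr=0x22 blk=8 s=0: MISS | VC []
  [1] addr=0x21 blk=8 s=0: L1-HIT | VC []
  [2] addr=0x20 blk=8 s=0: L1-HIT | VC []
  [3] addr=0x22 blk=8 s=0: L1-HIT | VC []
  [4] addr=0x22 blk=8 s=0: L1-HIT | VC []
  [5] addr=0x1a blk=6 s=0: MISS | VC [8]
  [6] addr=0x8 blk=2 s=0: MISS | VC [8, 6]
  [7] addr=0x1a blk=6 s=0: VC-HIT | VC [8, 2]
  [8] addr=0x20 blk=8 s=0: VC-HIT | VC [6, 2]
  [9] addr=0x21 blk=8 s=0: L1-HIT | VC [6, 2]
  [10] addr=0x22 blk=8 s=0: L1-HIT | VC [6, 2]
  [11] addr=0x19 blk=6 s=0: VC-HIT | VC [8, 2]
  [12] addr=0x9 blk=2 s=0: VC-HIT | VC [8, 6]
  [13] addr=0x22 blk=8 s=0: VC-HIT | VC [2, 6]
  [14] addr=0x9 blk=2 s=0: VC-HIT | VC [8, 6]
  [15] addr=0x22 blk=8 s=0: VC-HIT | VC [2, 6]

VC = [2, 6]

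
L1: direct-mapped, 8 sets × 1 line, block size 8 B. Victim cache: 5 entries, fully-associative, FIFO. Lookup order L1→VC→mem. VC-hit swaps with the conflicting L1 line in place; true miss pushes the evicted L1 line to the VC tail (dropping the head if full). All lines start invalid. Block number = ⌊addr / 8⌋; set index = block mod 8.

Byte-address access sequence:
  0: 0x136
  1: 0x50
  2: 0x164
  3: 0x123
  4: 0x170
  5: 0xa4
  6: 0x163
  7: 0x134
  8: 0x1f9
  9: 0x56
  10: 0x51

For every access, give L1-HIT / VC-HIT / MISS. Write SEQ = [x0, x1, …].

0: 0x136 (blk 38, set 6) → MISS  vc=[]
1: 0x50 (blk 10, set 2) → MISS  vc=[]
2: 0x164 (blk 44, set 4) → MISS  vc=[]
3: 0x123 (blk 36, set 4) → MISS  vc=[44]
4: 0x170 (blk 46, set 6) → MISS  vc=[44, 38]
5: 0xa4 (blk 20, set 4) → MISS  vc=[44, 38, 36]
6: 0x163 (blk 44, set 4) → VC-HIT  vc=[20, 38, 36]
7: 0x134 (blk 38, set 6) → VC-HIT  vc=[20, 46, 36]
8: 0x1f9 (blk 63, set 7) → MISS  vc=[20, 46, 36]
9: 0x56 (blk 10, set 2) → L1-HIT  vc=[20, 46, 36]
10: 0x51 (blk 10, set 2) → L1-HIT  vc=[20, 46, 36]

SEQ = [MISS, MISS, MISS, MISS, MISS, MISS, VC-HIT, VC-HIT, MISS, L1-HIT, L1-HIT]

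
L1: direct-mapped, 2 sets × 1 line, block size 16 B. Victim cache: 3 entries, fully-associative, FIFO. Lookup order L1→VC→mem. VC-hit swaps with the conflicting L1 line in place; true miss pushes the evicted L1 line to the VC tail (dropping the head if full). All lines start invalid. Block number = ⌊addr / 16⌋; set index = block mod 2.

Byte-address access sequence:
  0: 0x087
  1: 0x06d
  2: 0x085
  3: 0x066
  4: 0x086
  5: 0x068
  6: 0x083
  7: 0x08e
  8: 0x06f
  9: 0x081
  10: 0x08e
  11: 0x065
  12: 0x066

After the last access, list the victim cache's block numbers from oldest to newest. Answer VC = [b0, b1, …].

  [0] addr=0x87 blk=8 s=0: MISS | VC []
  [1] addr=0x6d blk=6 s=0: MISS | VC [8]
  [2] addr=0x85 blk=8 s=0: VC-HIT | VC [6]
  [3] addr=0x66 blk=6 s=0: VC-HIT | VC [8]
  [4] addr=0x86 blk=8 s=0: VC-HIT | VC [6]
  [5] addr=0x68 blk=6 s=0: VC-HIT | VC [8]
  [6] addr=0x83 blk=8 s=0: VC-HIT | VC [6]
  [7] addr=0x8e blk=8 s=0: L1-HIT | VC [6]
  [8] addr=0x6f blk=6 s=0: VC-HIT | VC [8]
  [9] addr=0x81 blk=8 s=0: VC-HIT | VC [6]
  [10] addr=0x8e blk=8 s=0: L1-HIT | VC [6]
  [11] addr=0x65 blk=6 s=0: VC-HIT | VC [8]
  [12] addr=0x66 blk=6 s=0: L1-HIT | VC [8]

VC = [8]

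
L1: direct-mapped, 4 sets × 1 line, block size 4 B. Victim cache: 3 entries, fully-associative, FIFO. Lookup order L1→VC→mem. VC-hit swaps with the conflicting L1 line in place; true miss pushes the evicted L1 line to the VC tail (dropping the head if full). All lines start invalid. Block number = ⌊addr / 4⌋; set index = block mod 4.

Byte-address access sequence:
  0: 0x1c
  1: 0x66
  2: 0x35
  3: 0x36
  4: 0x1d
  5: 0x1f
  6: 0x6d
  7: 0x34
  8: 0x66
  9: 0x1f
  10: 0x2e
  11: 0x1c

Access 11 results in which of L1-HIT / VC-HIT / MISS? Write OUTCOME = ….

0: 0x1c (blk 7, set 3) → MISS  vc=[]
1: 0x66 (blk 25, set 1) → MISS  vc=[]
2: 0x35 (blk 13, set 1) → MISS  vc=[25]
3: 0x36 (blk 13, set 1) → L1-HIT  vc=[25]
4: 0x1d (blk 7, set 3) → L1-HIT  vc=[25]
5: 0x1f (blk 7, set 3) → L1-HIT  vc=[25]
6: 0x6d (blk 27, set 3) → MISS  vc=[25, 7]
7: 0x34 (blk 13, set 1) → L1-HIT  vc=[25, 7]
8: 0x66 (blk 25, set 1) → VC-HIT  vc=[13, 7]
9: 0x1f (blk 7, set 3) → VC-HIT  vc=[13, 27]
10: 0x2e (blk 11, set 3) → MISS  vc=[13, 27, 7]
11: 0x1c (blk 7, set 3) → VC-HIT  vc=[13, 27, 11]

OUTCOME = VC-HIT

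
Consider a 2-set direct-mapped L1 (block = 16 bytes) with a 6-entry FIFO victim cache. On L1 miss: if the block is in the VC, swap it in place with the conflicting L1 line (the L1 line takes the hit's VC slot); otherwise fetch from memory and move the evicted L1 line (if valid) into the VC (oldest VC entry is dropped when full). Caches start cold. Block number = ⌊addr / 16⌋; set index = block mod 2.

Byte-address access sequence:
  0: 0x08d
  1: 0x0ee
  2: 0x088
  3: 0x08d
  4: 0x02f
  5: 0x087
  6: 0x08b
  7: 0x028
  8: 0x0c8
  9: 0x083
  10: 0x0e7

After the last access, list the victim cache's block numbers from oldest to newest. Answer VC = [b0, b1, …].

  [0] addr=0x8d blk=8 s=0: MISS | VC []
  [1] addr=0xee blk=14 s=0: MISS | VC [8]
  [2] addr=0x88 blk=8 s=0: VC-HIT | VC [14]
  [3] addr=0x8d blk=8 s=0: L1-HIT | VC [14]
  [4] addr=0x2f blk=2 s=0: MISS | VC [14, 8]
  [5] addr=0x87 blk=8 s=0: VC-HIT | VC [14, 2]
  [6] addr=0x8b blk=8 s=0: L1-HIT | VC [14, 2]
  [7] addr=0x28 blk=2 s=0: VC-HIT | VC [14, 8]
  [8] addr=0xc8 blk=12 s=0: MISS | VC [14, 8, 2]
  [9] addr=0x83 blk=8 s=0: VC-HIT | VC [14, 12, 2]
  [10] addr=0xe7 blk=14 s=0: VC-HIT | VC [8, 12, 2]

VC = [8, 12, 2]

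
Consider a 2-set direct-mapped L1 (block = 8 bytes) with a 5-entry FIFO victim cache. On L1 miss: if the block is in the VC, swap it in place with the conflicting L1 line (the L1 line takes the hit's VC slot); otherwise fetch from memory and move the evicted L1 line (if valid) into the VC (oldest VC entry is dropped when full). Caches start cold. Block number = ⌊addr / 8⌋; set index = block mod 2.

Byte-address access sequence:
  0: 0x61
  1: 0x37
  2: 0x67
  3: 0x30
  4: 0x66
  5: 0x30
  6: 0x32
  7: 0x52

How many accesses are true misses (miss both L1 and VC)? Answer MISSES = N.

  [0] addr=0x61 blk=12 s=0: MISS | VC []
  [1] addr=0x37 blk=6 s=0: MISS | VC [12]
  [2] addr=0x67 blk=12 s=0: VC-HIT | VC [6]
  [3] addr=0x30 blk=6 s=0: VC-HIT | VC [12]
  [4] addr=0x66 blk=12 s=0: VC-HIT | VC [6]
  [5] addr=0x30 blk=6 s=0: VC-HIT | VC [12]
  [6] addr=0x32 blk=6 s=0: L1-HIT | VC [12]
  [7] addr=0x52 blk=10 s=0: MISS | VC [12, 6]

MISSES = 3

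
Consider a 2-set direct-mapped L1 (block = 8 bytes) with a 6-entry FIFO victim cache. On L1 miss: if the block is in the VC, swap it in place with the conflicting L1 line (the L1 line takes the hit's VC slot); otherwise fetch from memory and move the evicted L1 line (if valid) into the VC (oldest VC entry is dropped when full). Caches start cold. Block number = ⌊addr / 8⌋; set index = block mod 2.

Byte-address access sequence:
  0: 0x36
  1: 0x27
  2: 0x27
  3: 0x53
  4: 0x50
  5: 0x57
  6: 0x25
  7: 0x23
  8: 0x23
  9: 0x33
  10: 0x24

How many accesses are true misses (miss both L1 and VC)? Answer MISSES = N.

0: 0x36 (blk 6, set 0) → MISS  vc=[]
1: 0x27 (blk 4, set 0) → MISS  vc=[6]
2: 0x27 (blk 4, set 0) → L1-HIT  vc=[6]
3: 0x53 (blk 10, set 0) → MISS  vc=[6, 4]
4: 0x50 (blk 10, set 0) → L1-HIT  vc=[6, 4]
5: 0x57 (blk 10, set 0) → L1-HIT  vc=[6, 4]
6: 0x25 (blk 4, set 0) → VC-HIT  vc=[6, 10]
7: 0x23 (blk 4, set 0) → L1-HIT  vc=[6, 10]
8: 0x23 (blk 4, set 0) → L1-HIT  vc=[6, 10]
9: 0x33 (blk 6, set 0) → VC-HIT  vc=[4, 10]
10: 0x24 (blk 4, set 0) → VC-HIT  vc=[6, 10]

MISSES = 3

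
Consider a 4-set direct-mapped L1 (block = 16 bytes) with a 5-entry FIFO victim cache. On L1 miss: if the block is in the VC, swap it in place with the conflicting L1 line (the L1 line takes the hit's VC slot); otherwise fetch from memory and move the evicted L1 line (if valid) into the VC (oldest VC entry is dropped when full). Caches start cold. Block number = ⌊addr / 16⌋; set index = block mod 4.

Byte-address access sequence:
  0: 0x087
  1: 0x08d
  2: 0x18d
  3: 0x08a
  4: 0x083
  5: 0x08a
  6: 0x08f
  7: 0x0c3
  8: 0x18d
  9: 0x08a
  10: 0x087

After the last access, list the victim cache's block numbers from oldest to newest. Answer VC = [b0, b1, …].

VC = [12, 24]

0: 0x87 (blk 8, set 0) → MISS  vc=[]
1: 0x8d (blk 8, set 0) → L1-HIT  vc=[]
2: 0x18d (blk 24, set 0) → MISS  vc=[8]
3: 0x8a (blk 8, set 0) → VC-HIT  vc=[24]
4: 0x83 (blk 8, set 0) → L1-HIT  vc=[24]
5: 0x8a (blk 8, set 0) → L1-HIT  vc=[24]
6: 0x8f (blk 8, set 0) → L1-HIT  vc=[24]
7: 0xc3 (blk 12, set 0) → MISS  vc=[24, 8]
8: 0x18d (blk 24, set 0) → VC-HIT  vc=[12, 8]
9: 0x8a (blk 8, set 0) → VC-HIT  vc=[12, 24]
10: 0x87 (blk 8, set 0) → L1-HIT  vc=[12, 24]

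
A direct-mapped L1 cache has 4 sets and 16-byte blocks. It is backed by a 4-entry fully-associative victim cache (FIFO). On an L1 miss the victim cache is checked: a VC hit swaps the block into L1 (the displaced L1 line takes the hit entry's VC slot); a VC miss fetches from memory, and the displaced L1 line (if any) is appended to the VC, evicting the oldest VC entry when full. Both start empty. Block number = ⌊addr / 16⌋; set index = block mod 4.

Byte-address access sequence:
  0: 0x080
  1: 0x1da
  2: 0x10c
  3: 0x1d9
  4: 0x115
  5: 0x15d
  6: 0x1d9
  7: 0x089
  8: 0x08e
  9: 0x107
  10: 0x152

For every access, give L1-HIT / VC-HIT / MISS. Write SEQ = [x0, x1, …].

SEQ = [MISS, MISS, MISS, L1-HIT, MISS, MISS, VC-HIT, VC-HIT, L1-HIT, VC-HIT, VC-HIT]

0: 0x80 (blk 8, set 0) → MISS  vc=[]
1: 0x1da (blk 29, set 1) → MISS  vc=[]
2: 0x10c (blk 16, set 0) → MISS  vc=[8]
3: 0x1d9 (blk 29, set 1) → L1-HIT  vc=[8]
4: 0x115 (blk 17, set 1) → MISS  vc=[8, 29]
5: 0x15d (blk 21, set 1) → MISS  vc=[8, 29, 17]
6: 0x1d9 (blk 29, set 1) → VC-HIT  vc=[8, 21, 17]
7: 0x89 (blk 8, set 0) → VC-HIT  vc=[16, 21, 17]
8: 0x8e (blk 8, set 0) → L1-HIT  vc=[16, 21, 17]
9: 0x107 (blk 16, set 0) → VC-HIT  vc=[8, 21, 17]
10: 0x152 (blk 21, set 1) → VC-HIT  vc=[8, 29, 17]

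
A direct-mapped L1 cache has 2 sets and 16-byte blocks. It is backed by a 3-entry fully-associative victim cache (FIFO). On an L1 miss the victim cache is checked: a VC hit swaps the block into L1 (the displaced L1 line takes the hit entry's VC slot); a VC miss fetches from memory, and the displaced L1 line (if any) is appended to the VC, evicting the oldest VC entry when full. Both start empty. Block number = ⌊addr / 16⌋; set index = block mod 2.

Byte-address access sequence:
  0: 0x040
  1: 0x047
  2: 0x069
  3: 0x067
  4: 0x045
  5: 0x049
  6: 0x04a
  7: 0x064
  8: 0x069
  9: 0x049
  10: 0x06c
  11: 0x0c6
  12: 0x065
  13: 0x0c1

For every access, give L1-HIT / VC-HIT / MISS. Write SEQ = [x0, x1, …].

  [0] addr=0x40 blk=4 s=0: MISS | VC []
  [1] addr=0x47 blk=4 s=0: L1-HIT | VC []
  [2] addr=0x69 blk=6 s=0: MISS | VC [4]
  [3] addr=0x67 blk=6 s=0: L1-HIT | VC [4]
  [4] addr=0x45 blk=4 s=0: VC-HIT | VC [6]
  [5] addr=0x49 blk=4 s=0: L1-HIT | VC [6]
  [6] addr=0x4a blk=4 s=0: L1-HIT | VC [6]
  [7] addr=0x64 blk=6 s=0: VC-HIT | VC [4]
  [8] addr=0x69 blk=6 s=0: L1-HIT | VC [4]
  [9] addr=0x49 blk=4 s=0: VC-HIT | VC [6]
  [10] addr=0x6c blk=6 s=0: VC-HIT | VC [4]
  [11] addr=0xc6 blk=12 s=0: MISS | VC [4, 6]
  [12] addr=0x65 blk=6 s=0: VC-HIT | VC [4, 12]
  [13] addr=0xc1 blk=12 s=0: VC-HIT | VC [4, 6]

SEQ = [MISS, L1-HIT, MISS, L1-HIT, VC-HIT, L1-HIT, L1-HIT, VC-HIT, L1-HIT, VC-HIT, VC-HIT, MISS, VC-HIT, VC-HIT]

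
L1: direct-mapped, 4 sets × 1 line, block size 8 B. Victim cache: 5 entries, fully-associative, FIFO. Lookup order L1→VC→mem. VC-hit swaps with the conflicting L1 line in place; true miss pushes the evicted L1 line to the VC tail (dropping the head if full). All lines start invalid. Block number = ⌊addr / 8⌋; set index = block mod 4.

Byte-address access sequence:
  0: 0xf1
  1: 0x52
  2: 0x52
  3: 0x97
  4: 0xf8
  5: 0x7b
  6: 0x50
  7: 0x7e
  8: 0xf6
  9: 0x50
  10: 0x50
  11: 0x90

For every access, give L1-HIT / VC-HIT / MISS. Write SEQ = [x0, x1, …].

#0 0xf1→b30/s2 MISS; vc=[]
#1 0x52→b10/s2 MISS; vc=[30]
#2 0x52→b10/s2 L1-HIT; vc=[30]
#3 0x97→b18/s2 MISS; vc=[30,10]
#4 0xf8→b31/s3 MISS; vc=[30,10]
#5 0x7b→b15/s3 MISS; vc=[30,10,31]
#6 0x50→b10/s2 VC-HIT; vc=[30,18,31]
#7 0x7e→b15/s3 L1-HIT; vc=[30,18,31]
#8 0xf6→b30/s2 VC-HIT; vc=[10,18,31]
#9 0x50→b10/s2 VC-HIT; vc=[30,18,31]
#10 0x50→b10/s2 L1-HIT; vc=[30,18,31]
#11 0x90→b18/s2 VC-HIT; vc=[30,10,31]

SEQ = [MISS, MISS, L1-HIT, MISS, MISS, MISS, VC-HIT, L1-HIT, VC-HIT, VC-HIT, L1-HIT, VC-HIT]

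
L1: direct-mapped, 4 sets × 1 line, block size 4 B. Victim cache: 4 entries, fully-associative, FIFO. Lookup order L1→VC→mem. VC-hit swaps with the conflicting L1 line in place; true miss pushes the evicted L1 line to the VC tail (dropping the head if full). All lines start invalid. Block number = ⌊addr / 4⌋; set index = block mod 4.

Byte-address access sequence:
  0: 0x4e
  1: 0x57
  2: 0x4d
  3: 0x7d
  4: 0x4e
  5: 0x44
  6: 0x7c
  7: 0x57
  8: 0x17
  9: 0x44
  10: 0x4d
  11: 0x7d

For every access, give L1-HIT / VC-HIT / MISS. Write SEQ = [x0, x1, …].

  [0] addr=0x4e blk=19 s=3: MISS | VC []
  [1] addr=0x57 blk=21 s=1: MISS | VC []
  [2] addr=0x4d blk=19 s=3: L1-HIT | VC []
  [3] addr=0x7d blk=31 s=3: MISS | VC [19]
  [4] addr=0x4e blk=19 s=3: VC-HIT | VC [31]
  [5] addr=0x44 blk=17 s=1: MISS | VC [31, 21]
  [6] addr=0x7c blk=31 s=3: VC-HIT | VC [19, 21]
  [7] addr=0x57 blk=21 s=1: VC-HIT | VC [19, 17]
  [8] addr=0x17 blk=5 s=1: MISS | VC [19, 17, 21]
  [9] addr=0x44 blk=17 s=1: VC-HIT | VC [19, 5, 21]
  [10] addr=0x4d blk=19 s=3: VC-HIT | VC [31, 5, 21]
  [11] addr=0x7d blk=31 s=3: VC-HIT | VC [19, 5, 21]

SEQ = [MISS, MISS, L1-HIT, MISS, VC-HIT, MISS, VC-HIT, VC-HIT, MISS, VC-HIT, VC-HIT, VC-HIT]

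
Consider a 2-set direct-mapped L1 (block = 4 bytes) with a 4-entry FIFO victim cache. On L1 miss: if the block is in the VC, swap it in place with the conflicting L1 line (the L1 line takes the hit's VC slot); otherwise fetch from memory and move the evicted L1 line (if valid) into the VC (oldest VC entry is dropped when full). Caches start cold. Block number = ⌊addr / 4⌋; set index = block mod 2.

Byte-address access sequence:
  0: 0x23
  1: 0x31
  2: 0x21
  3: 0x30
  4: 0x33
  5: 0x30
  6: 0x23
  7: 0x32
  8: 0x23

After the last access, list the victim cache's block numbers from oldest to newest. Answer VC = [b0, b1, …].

VC = [12]

  [0] addr=0x23 blk=8 s=0: MISS | VC []
  [1] addr=0x31 blk=12 s=0: MISS | VC [8]
  [2] addr=0x21 blk=8 s=0: VC-HIT | VC [12]
  [3] addr=0x30 blk=12 s=0: VC-HIT | VC [8]
  [4] addr=0x33 blk=12 s=0: L1-HIT | VC [8]
  [5] addr=0x30 blk=12 s=0: L1-HIT | VC [8]
  [6] addr=0x23 blk=8 s=0: VC-HIT | VC [12]
  [7] addr=0x32 blk=12 s=0: VC-HIT | VC [8]
  [8] addr=0x23 blk=8 s=0: VC-HIT | VC [12]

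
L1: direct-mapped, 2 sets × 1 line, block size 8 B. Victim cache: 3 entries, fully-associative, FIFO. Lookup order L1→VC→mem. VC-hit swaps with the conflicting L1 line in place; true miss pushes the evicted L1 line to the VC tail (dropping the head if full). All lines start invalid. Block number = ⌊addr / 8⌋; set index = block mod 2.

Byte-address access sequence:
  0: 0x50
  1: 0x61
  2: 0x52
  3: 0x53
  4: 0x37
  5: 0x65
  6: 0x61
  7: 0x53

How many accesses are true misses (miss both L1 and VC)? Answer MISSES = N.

#0 0x50→b10/s0 MISS; vc=[]
#1 0x61→b12/s0 MISS; vc=[10]
#2 0x52→b10/s0 VC-HIT; vc=[12]
#3 0x53→b10/s0 L1-HIT; vc=[12]
#4 0x37→b6/s0 MISS; vc=[12,10]
#5 0x65→b12/s0 VC-HIT; vc=[6,10]
#6 0x61→b12/s0 L1-HIT; vc=[6,10]
#7 0x53→b10/s0 VC-HIT; vc=[6,12]

MISSES = 3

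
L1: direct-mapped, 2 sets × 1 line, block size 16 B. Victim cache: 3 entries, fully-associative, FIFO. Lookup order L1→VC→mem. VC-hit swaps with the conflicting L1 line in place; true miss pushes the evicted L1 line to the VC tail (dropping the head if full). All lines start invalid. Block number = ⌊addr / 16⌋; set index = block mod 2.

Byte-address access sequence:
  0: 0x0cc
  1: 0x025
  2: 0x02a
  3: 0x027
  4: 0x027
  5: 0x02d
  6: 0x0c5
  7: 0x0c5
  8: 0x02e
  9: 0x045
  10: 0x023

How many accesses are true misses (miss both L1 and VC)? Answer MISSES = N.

MISSES = 3

#0 0xcc→b12/s0 MISS; vc=[]
#1 0x25→b2/s0 MISS; vc=[12]
#2 0x2a→b2/s0 L1-HIT; vc=[12]
#3 0x27→b2/s0 L1-HIT; vc=[12]
#4 0x27→b2/s0 L1-HIT; vc=[12]
#5 0x2d→b2/s0 L1-HIT; vc=[12]
#6 0xc5→b12/s0 VC-HIT; vc=[2]
#7 0xc5→b12/s0 L1-HIT; vc=[2]
#8 0x2e→b2/s0 VC-HIT; vc=[12]
#9 0x45→b4/s0 MISS; vc=[12,2]
#10 0x23→b2/s0 VC-HIT; vc=[12,4]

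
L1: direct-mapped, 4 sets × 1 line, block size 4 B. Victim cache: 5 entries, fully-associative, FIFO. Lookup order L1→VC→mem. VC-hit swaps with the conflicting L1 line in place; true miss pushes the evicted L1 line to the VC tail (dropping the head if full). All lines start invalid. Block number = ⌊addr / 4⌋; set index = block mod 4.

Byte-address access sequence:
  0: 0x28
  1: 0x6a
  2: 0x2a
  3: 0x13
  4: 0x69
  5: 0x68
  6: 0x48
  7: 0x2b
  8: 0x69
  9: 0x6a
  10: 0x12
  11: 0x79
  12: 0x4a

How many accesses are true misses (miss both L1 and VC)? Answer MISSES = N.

  [0] addr=0x28 blk=10 s=2: MISS | VC []
  [1] addr=0x6a blk=26 s=2: MISS | VC [10]
  [2] addr=0x2a blk=10 s=2: VC-HIT | VC [26]
  [3] addr=0x13 blk=4 s=0: MISS | VC [26]
  [4] addr=0x69 blk=26 s=2: VC-HIT | VC [10]
  [5] addr=0x68 blk=26 s=2: L1-HIT | VC [10]
  [6] addr=0x48 blk=18 s=2: MISS | VC [10, 26]
  [7] addr=0x2b blk=10 s=2: VC-HIT | VC [18, 26]
  [8] addr=0x69 blk=26 s=2: VC-HIT | VC [18, 10]
  [9] addr=0x6a blk=26 s=2: L1-HIT | VC [18, 10]
  [10] addr=0x12 blk=4 s=0: L1-HIT | VC [18, 10]
  [11] addr=0x79 blk=30 s=2: MISS | VC [18, 10, 26]
  [12] addr=0x4a blk=18 s=2: VC-HIT | VC [30, 10, 26]

MISSES = 5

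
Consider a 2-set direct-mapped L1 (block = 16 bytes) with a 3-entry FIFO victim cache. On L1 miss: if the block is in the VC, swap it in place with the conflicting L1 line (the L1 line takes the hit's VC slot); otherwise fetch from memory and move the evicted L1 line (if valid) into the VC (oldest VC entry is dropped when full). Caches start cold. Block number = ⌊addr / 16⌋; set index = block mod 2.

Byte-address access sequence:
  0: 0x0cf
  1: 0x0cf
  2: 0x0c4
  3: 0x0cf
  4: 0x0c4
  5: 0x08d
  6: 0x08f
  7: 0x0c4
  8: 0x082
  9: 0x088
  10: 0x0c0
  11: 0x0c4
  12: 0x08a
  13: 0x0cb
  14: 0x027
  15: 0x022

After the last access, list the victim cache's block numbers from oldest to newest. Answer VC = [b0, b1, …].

VC = [8, 12]

  [0] addr=0xcf blk=12 s=0: MISS | VC []
  [1] addr=0xcf blk=12 s=0: L1-HIT | VC []
  [2] addr=0xc4 blk=12 s=0: L1-HIT | VC []
  [3] addr=0xcf blk=12 s=0: L1-HIT | VC []
  [4] addr=0xc4 blk=12 s=0: L1-HIT | VC []
  [5] addr=0x8d blk=8 s=0: MISS | VC [12]
  [6] addr=0x8f blk=8 s=0: L1-HIT | VC [12]
  [7] addr=0xc4 blk=12 s=0: VC-HIT | VC [8]
  [8] addr=0x82 blk=8 s=0: VC-HIT | VC [12]
  [9] addr=0x88 blk=8 s=0: L1-HIT | VC [12]
  [10] addr=0xc0 blk=12 s=0: VC-HIT | VC [8]
  [11] addr=0xc4 blk=12 s=0: L1-HIT | VC [8]
  [12] addr=0x8a blk=8 s=0: VC-HIT | VC [12]
  [13] addr=0xcb blk=12 s=0: VC-HIT | VC [8]
  [14] addr=0x27 blk=2 s=0: MISS | VC [8, 12]
  [15] addr=0x22 blk=2 s=0: L1-HIT | VC [8, 12]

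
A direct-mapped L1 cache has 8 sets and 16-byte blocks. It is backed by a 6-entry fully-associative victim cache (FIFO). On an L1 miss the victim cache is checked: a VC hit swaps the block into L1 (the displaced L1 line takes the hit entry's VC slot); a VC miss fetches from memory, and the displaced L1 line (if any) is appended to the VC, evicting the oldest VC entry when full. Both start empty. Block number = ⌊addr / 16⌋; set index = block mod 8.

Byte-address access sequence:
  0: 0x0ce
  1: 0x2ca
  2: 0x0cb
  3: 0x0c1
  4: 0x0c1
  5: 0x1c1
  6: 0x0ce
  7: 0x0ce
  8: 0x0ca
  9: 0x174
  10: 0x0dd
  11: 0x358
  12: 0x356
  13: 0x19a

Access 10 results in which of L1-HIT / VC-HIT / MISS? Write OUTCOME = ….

0: 0xce (blk 12, set 4) → MISS  vc=[]
1: 0x2ca (blk 44, set 4) → MISS  vc=[12]
2: 0xcb (blk 12, set 4) → VC-HIT  vc=[44]
3: 0xc1 (blk 12, set 4) → L1-HIT  vc=[44]
4: 0xc1 (blk 12, set 4) → L1-HIT  vc=[44]
5: 0x1c1 (blk 28, set 4) → MISS  vc=[44, 12]
6: 0xce (blk 12, set 4) → VC-HIT  vc=[44, 28]
7: 0xce (blk 12, set 4) → L1-HIT  vc=[44, 28]
8: 0xca (blk 12, set 4) → L1-HIT  vc=[44, 28]
9: 0x174 (blk 23, set 7) → MISS  vc=[44, 28]
10: 0xdd (blk 13, set 5) → MISS  vc=[44, 28]
11: 0x358 (blk 53, set 5) → MISS  vc=[44, 28, 13]
12: 0x356 (blk 53, set 5) → L1-HIT  vc=[44, 28, 13]
13: 0x19a (blk 25, set 1) → MISS  vc=[44, 28, 13]

OUTCOME = MISS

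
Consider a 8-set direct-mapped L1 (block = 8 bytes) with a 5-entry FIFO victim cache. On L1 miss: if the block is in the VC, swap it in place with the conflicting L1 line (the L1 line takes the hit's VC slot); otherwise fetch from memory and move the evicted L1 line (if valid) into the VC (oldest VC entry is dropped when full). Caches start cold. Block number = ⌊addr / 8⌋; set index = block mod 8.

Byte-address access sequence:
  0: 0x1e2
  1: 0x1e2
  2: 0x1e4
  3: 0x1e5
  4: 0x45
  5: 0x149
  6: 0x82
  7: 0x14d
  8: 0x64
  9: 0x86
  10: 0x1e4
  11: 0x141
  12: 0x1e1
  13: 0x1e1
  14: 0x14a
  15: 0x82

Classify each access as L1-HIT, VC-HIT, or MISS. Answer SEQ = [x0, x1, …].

SEQ = [MISS, L1-HIT, L1-HIT, L1-HIT, MISS, MISS, MISS, L1-HIT, MISS, L1-HIT, VC-HIT, MISS, L1-HIT, L1-HIT, L1-HIT, VC-HIT]

0: 0x1e2 (blk 60, set 4) → MISS  vc=[]
1: 0x1e2 (blk 60, set 4) → L1-HIT  vc=[]
2: 0x1e4 (blk 60, set 4) → L1-HIT  vc=[]
3: 0x1e5 (blk 60, set 4) → L1-HIT  vc=[]
4: 0x45 (blk 8, set 0) → MISS  vc=[]
5: 0x149 (blk 41, set 1) → MISS  vc=[]
6: 0x82 (blk 16, set 0) → MISS  vc=[8]
7: 0x14d (blk 41, set 1) → L1-HIT  vc=[8]
8: 0x64 (blk 12, set 4) → MISS  vc=[8, 60]
9: 0x86 (blk 16, set 0) → L1-HIT  vc=[8, 60]
10: 0x1e4 (blk 60, set 4) → VC-HIT  vc=[8, 12]
11: 0x141 (blk 40, set 0) → MISS  vc=[8, 12, 16]
12: 0x1e1 (blk 60, set 4) → L1-HIT  vc=[8, 12, 16]
13: 0x1e1 (blk 60, set 4) → L1-HIT  vc=[8, 12, 16]
14: 0x14a (blk 41, set 1) → L1-HIT  vc=[8, 12, 16]
15: 0x82 (blk 16, set 0) → VC-HIT  vc=[8, 12, 40]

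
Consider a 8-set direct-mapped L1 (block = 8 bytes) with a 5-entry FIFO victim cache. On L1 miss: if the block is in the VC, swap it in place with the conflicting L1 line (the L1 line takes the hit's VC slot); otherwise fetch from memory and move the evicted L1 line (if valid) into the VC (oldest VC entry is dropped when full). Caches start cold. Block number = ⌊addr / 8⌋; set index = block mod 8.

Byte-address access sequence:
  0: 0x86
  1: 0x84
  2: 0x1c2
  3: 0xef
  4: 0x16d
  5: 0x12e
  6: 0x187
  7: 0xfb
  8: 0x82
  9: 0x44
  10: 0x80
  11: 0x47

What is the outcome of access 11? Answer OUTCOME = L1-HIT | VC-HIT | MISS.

0: 0x86 (blk 16, set 0) → MISS  vc=[]
1: 0x84 (blk 16, set 0) → L1-HIT  vc=[]
2: 0x1c2 (blk 56, set 0) → MISS  vc=[16]
3: 0xef (blk 29, set 5) → MISS  vc=[16]
4: 0x16d (blk 45, set 5) → MISS  vc=[16, 29]
5: 0x12e (blk 37, set 5) → MISS  vc=[16, 29, 45]
6: 0x187 (blk 48, set 0) → MISS  vc=[16, 29, 45, 56]
7: 0xfb (blk 31, set 7) → MISS  vc=[16, 29, 45, 56]
8: 0x82 (blk 16, set 0) → VC-HIT  vc=[48, 29, 45, 56]
9: 0x44 (blk 8, set 0) → MISS  vc=[48, 29, 45, 56, 16]
10: 0x80 (blk 16, set 0) → VC-HIT  vc=[48, 29, 45, 56, 8]
11: 0x47 (blk 8, set 0) → VC-HIT  vc=[48, 29, 45, 56, 16]

OUTCOME = VC-HIT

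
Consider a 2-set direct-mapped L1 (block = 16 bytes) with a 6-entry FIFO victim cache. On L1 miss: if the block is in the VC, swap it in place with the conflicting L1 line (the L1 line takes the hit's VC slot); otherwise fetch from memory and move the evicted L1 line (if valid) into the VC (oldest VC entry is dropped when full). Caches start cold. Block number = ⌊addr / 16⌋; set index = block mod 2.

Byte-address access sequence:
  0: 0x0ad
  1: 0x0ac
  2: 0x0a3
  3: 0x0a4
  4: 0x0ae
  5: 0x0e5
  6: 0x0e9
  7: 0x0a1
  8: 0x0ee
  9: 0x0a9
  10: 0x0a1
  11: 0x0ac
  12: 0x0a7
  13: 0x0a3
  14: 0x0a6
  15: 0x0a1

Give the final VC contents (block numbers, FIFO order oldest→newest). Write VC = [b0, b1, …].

#0 0xad→b10/s0 MISS; vc=[]
#1 0xac→b10/s0 L1-HIT; vc=[]
#2 0xa3→b10/s0 L1-HIT; vc=[]
#3 0xa4→b10/s0 L1-HIT; vc=[]
#4 0xae→b10/s0 L1-HIT; vc=[]
#5 0xe5→b14/s0 MISS; vc=[10]
#6 0xe9→b14/s0 L1-HIT; vc=[10]
#7 0xa1→b10/s0 VC-HIT; vc=[14]
#8 0xee→b14/s0 VC-HIT; vc=[10]
#9 0xa9→b10/s0 VC-HIT; vc=[14]
#10 0xa1→b10/s0 L1-HIT; vc=[14]
#11 0xac→b10/s0 L1-HIT; vc=[14]
#12 0xa7→b10/s0 L1-HIT; vc=[14]
#13 0xa3→b10/s0 L1-HIT; vc=[14]
#14 0xa6→b10/s0 L1-HIT; vc=[14]
#15 0xa1→b10/s0 L1-HIT; vc=[14]

VC = [14]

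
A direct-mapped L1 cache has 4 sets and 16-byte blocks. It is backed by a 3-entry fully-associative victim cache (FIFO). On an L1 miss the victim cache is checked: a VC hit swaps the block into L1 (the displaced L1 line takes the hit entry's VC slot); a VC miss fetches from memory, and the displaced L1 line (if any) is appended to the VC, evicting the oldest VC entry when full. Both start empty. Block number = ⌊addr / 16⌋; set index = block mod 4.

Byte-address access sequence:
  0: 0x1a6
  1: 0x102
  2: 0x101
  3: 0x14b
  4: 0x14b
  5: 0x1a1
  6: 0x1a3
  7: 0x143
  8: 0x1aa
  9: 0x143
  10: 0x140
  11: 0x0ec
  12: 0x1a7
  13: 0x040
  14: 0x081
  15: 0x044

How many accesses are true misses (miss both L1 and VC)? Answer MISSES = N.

  [0] addr=0x1a6 blk=26 s=2: MISS | VC []
  [1] addr=0x102 blk=16 s=0: MISS | VC []
  [2] addr=0x101 blk=16 s=0: L1-HIT | VC []
  [3] addr=0x14b blk=20 s=0: MISS | VC [16]
  [4] addr=0x14b blk=20 s=0: L1-HIT | VC [16]
  [5] addr=0x1a1 blk=26 s=2: L1-HIT | VC [16]
  [6] addr=0x1a3 blk=26 s=2: L1-HIT | VC [16]
  [7] addr=0x143 blk=20 s=0: L1-HIT | VC [16]
  [8] addr=0x1aa blk=26 s=2: L1-HIT | VC [16]
  [9] addr=0x143 blk=20 s=0: L1-HIT | VC [16]
  [10] addr=0x140 blk=20 s=0: L1-HIT | VC [16]
  [11] addr=0xec blk=14 s=2: MISS | VC [16, 26]
  [12] addr=0x1a7 blk=26 s=2: VC-HIT | VC [16, 14]
  [13] addr=0x40 blk=4 s=0: MISS | VC [16, 14, 20]
  [14] addr=0x81 blk=8 s=0: MISS | VC [14, 20, 4]
  [15] addr=0x44 blk=4 s=0: VC-HIT | VC [14, 20, 8]

MISSES = 6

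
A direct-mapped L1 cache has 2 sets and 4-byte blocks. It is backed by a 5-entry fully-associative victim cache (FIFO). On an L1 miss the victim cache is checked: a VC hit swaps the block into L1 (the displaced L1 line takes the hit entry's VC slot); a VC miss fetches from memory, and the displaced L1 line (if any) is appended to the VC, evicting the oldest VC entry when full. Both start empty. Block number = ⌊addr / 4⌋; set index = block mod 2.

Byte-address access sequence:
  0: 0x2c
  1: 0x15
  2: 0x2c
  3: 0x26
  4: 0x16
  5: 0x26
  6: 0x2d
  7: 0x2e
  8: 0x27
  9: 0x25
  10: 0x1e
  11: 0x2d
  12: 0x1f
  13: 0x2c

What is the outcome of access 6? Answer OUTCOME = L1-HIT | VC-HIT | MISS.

OUTCOME = VC-HIT

0: 0x2c (blk 11, set 1) → MISS  vc=[]
1: 0x15 (blk 5, set 1) → MISS  vc=[11]
2: 0x2c (blk 11, set 1) → VC-HIT  vc=[5]
3: 0x26 (blk 9, set 1) → MISS  vc=[5, 11]
4: 0x16 (blk 5, set 1) → VC-HIT  vc=[9, 11]
5: 0x26 (blk 9, set 1) → VC-HIT  vc=[5, 11]
6: 0x2d (blk 11, set 1) → VC-HIT  vc=[5, 9]
7: 0x2e (blk 11, set 1) → L1-HIT  vc=[5, 9]
8: 0x27 (blk 9, set 1) → VC-HIT  vc=[5, 11]
9: 0x25 (blk 9, set 1) → L1-HIT  vc=[5, 11]
10: 0x1e (blk 7, set 1) → MISS  vc=[5, 11, 9]
11: 0x2d (blk 11, set 1) → VC-HIT  vc=[5, 7, 9]
12: 0x1f (blk 7, set 1) → VC-HIT  vc=[5, 11, 9]
13: 0x2c (blk 11, set 1) → VC-HIT  vc=[5, 7, 9]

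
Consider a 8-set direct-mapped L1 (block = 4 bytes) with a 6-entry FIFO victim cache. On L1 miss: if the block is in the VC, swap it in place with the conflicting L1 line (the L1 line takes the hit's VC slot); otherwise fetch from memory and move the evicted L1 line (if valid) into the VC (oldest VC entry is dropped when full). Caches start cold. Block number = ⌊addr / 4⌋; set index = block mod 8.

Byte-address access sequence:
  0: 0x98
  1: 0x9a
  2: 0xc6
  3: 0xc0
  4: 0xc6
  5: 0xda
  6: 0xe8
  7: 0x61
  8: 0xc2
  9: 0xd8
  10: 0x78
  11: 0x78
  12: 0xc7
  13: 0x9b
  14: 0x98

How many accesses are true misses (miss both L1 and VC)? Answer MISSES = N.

MISSES = 7

#0 0x98→b38/s6 MISS; vc=[]
#1 0x9a→b38/s6 L1-HIT; vc=[]
#2 0xc6→b49/s1 MISS; vc=[]
#3 0xc0→b48/s0 MISS; vc=[]
#4 0xc6→b49/s1 L1-HIT; vc=[]
#5 0xda→b54/s6 MISS; vc=[38]
#6 0xe8→b58/s2 MISS; vc=[38]
#7 0x61→b24/s0 MISS; vc=[38,48]
#8 0xc2→b48/s0 VC-HIT; vc=[38,24]
#9 0xd8→b54/s6 L1-HIT; vc=[38,24]
#10 0x78→b30/s6 MISS; vc=[38,24,54]
#11 0x78→b30/s6 L1-HIT; vc=[38,24,54]
#12 0xc7→b49/s1 L1-HIT; vc=[38,24,54]
#13 0x9b→b38/s6 VC-HIT; vc=[30,24,54]
#14 0x98→b38/s6 L1-HIT; vc=[30,24,54]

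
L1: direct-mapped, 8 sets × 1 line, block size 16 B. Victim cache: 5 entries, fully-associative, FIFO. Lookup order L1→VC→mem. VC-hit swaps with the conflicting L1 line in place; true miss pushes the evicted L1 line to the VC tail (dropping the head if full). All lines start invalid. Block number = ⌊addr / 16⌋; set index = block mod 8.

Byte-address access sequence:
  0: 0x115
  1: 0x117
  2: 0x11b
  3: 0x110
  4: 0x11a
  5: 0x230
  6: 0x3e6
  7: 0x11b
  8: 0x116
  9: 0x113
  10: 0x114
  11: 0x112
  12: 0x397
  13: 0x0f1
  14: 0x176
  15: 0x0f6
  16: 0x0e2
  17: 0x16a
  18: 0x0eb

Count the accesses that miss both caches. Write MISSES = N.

MISSES = 8

0: 0x115 (blk 17, set 1) → MISS  vc=[]
1: 0x117 (blk 17, set 1) → L1-HIT  vc=[]
2: 0x11b (blk 17, set 1) → L1-HIT  vc=[]
3: 0x110 (blk 17, set 1) → L1-HIT  vc=[]
4: 0x11a (blk 17, set 1) → L1-HIT  vc=[]
5: 0x230 (blk 35, set 3) → MISS  vc=[]
6: 0x3e6 (blk 62, set 6) → MISS  vc=[]
7: 0x11b (blk 17, set 1) → L1-HIT  vc=[]
8: 0x116 (blk 17, set 1) → L1-HIT  vc=[]
9: 0x113 (blk 17, set 1) → L1-HIT  vc=[]
10: 0x114 (blk 17, set 1) → L1-HIT  vc=[]
11: 0x112 (blk 17, set 1) → L1-HIT  vc=[]
12: 0x397 (blk 57, set 1) → MISS  vc=[17]
13: 0xf1 (blk 15, set 7) → MISS  vc=[17]
14: 0x176 (blk 23, set 7) → MISS  vc=[17, 15]
15: 0xf6 (blk 15, set 7) → VC-HIT  vc=[17, 23]
16: 0xe2 (blk 14, set 6) → MISS  vc=[17, 23, 62]
17: 0x16a (blk 22, set 6) → MISS  vc=[17, 23, 62, 14]
18: 0xeb (blk 14, set 6) → VC-HIT  vc=[17, 23, 62, 22]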